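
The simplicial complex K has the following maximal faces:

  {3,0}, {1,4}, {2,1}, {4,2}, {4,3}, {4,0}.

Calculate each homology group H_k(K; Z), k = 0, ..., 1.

Order the vertices as 0 < 1 < 2 < 3 < 4. Listing each simplex with vertices in this order, K has dimension 1 with simplices:

  0-simplices (5): [0], [1], [2], [3], [4]
  1-simplices (6): [0,3], [0,4], [1,2], [1,4], [2,4], [3,4]

Hence C_0 ≅ Z^5, C_1 ≅ Z^6.

The boundary map ∂_1: C_1 → C_0 maps an edge to its endpoints' difference, ∂[p,q] = q − p.
As a 5×6 matrix over Z this has rank 4, with invariant factors (1,1,1,1).

Computing H_k = (kernel of ∂_k) / (image of ∂_{k+1}):

  H_0: rank C_0 − rank ∂_1 = 5 − 4 = 1, and the invariant factors of ∂_1 are all 1, so H_0 = Z.
  H_1: rank ker ∂_1 − rank ∂_2 = (6 − 4) − 0 = 2, and there is no ∂_2, so H_1 = Z^2.

H_0 = Z,  H_1 = Z^2.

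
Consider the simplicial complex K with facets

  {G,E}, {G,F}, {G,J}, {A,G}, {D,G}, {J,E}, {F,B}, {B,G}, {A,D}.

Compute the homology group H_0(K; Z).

Take the total order A < B < D < E < F < G < J on the vertex set. Then K (dimension 1) consists of the simplices:

  0-simplices (7): A, B, D, E, F, G, J
  1-simplices (9): AD, AG, BF, BG, DG, EG, EJ, FG, GJ

Hence C_0 ≅ Z^7, C_1 ≅ Z^9.

The boundary map ∂_1: C_1 → C_0 maps an edge to its endpoints' difference, ∂[p,q] = q − p. For instance
  ∂DG = G − D.
The resulting 7×9 matrix has rank 6, and its Smith normal form has invariant factors (1,1,1,1,1,1).

Computing H_k = (kernel of ∂_k) / (image of ∂_{k+1}):

  H_0: rank C_0 − rank ∂_1 = 7 − 6 = 1, and the invariant factors of ∂_1 are all 1, so H_0 ≅ Z.

H_0 ≅ Z.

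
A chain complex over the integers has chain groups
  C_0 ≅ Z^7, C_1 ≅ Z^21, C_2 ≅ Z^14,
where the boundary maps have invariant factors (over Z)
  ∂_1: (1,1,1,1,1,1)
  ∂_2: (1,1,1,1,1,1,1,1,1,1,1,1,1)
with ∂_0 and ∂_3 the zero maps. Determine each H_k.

H_0: b_0 = 7 − 0 − 6 = 1; torsion from ∂_1 factors > 1: none. So H_0 = Z.
H_1: b_1 = 21 − 6 − 13 = 2; torsion from ∂_2 factors > 1: none. So H_1 = Z^2.
H_2: b_2 = 14 − 13 − 0 = 1; torsion from ∂_3 factors > 1: none. So H_2 = Z.

H_0 = Z,  H_1 = Z^2,  H_2 = Z.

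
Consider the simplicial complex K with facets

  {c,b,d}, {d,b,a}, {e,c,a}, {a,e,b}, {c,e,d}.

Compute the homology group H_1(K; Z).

Order the vertices as a < b < c < d < e. Listing each simplex with vertices in this order, K has dimension 2 with simplices:

  0-simplices (5): a, b, c, d, e
  1-simplices (10): ab, ac, ad, ae, bc, bd, be, cd, ce, de
  2-simplices (5): abd, abe, ace, bcd, cde

so the chain groups are C_0 ≅ Z^5, C_1 ≅ Z^10, C_2 ≅ Z^5.

The boundary map ∂_1: C_1 → C_0 is given by ∂[p,q] = [q] − [p]. For instance
  ∂ad = d − a.
The 5×10 boundary matrix has rank 4 and Smith normal form diag(1,1,1,1).

Boundary ∂_2: C_2 → C_1 acts by ∂[p,q,r] = [q,r] − [p,r] + [p,q]. For instance
  ∂ace = ce − ae + ac,
  ∂abe = be − ae + ab.
As a 10×5 matrix over Z this has rank 5, with invariant factors (1,1,1,1,1).

Now H_k = ker ∂_k / im ∂_{k+1}, so:

  H_1: rank ker ∂_1 − rank ∂_2 = (10 − 4) − 5 = 1, and the invariant factors of ∂_2 are all 1, so H_1 ≅ Z.

H_1 ≅ Z.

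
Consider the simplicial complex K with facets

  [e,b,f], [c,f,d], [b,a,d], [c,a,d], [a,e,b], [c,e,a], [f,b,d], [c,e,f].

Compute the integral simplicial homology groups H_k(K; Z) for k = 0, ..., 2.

Fix the vertex order a < b < c < d < e < f and write every simplex with vertices in increasing order. Then dim K = 2 and the simplices of K are:

  0-simplices (6): a, b, c, d, e, f
  1-simplices (12): ab, ac, ad, ae, bd, be, bf, cd, ce, cf, df, ef
  2-simplices (8): abd, abe, acd, ace, bdf, bef, cdf, cef

giving chain groups C_0 ≅ Z^6, C_1 ≅ Z^12, C_2 ≅ Z^8.

∂_1: C_1 → C_0 sends each edge [p,q] (with p < q) to q − p. For instance
  ∂df = f − d.
The resulting 6×12 matrix has rank 5, and its Smith normal form has invariant factors (1,1,1,1,1).

The boundary map ∂_2: C_2 → C_1 maps a triangle to the signed sum of its edges. For instance
  ∂bef = ef − bf + be,
  ∂cef = ef − cf + ce.
This gives a 12×8 integer matrix of rank 7; reducing to Smith normal form yields diagonal entries (1,1,1,1,1,1,1).

Computing H_k = (kernel of ∂_k) / (image of ∂_{k+1}):

  H_0: rank C_0 − rank ∂_1 = 6 − 5 = 1, and the invariant factors of ∂_1 are all 1, so H_0 = Z.
  H_1: rank ker ∂_1 − rank ∂_2 = (12 − 5) − 7 = 0, and the invariant factors of ∂_2 are all 1, so H_1 = 0.
  H_2: rank ker ∂_2 − rank ∂_3 = (8 − 7) − 0 = 1, and there is no ∂_3, so H_2 = Z.

As a check, the Euler characteristic is 6 − 12 + 8 = 2, which agrees with 1 − 0 + 1 = 2.

H_0 = Z,  H_1 = 0,  H_2 = Z.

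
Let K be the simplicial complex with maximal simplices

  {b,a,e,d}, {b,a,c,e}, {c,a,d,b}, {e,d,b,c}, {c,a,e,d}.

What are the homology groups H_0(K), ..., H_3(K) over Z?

H_0 = Z,  H_1 = 0,  H_2 = 0,  H_3 = Z.

Take the total order a < b < c < d < e on the vertex set. Then K (dimension 3) consists of the simplices:

  0-simplices (5): a, b, c, d, e
  1-simplices (10): ab, ac, ad, ae, bc, bd, be, cd, ce, de
  2-simplices (10): abc, abd, abe, acd, ace, ade, bcd, bce, bde, cde
  3-simplices (5): abcd, abce, abde, acde, bcde

giving chain groups C_0 ≅ Z^5, C_1 ≅ Z^10, C_2 ≅ Z^10, C_3 ≅ Z^5.

The boundary map ∂_1: C_1 → C_0 sends each edge [p,q] (with p < q) to q − p. For instance
  ∂ac = c − a.
This gives a 5×10 integer matrix of rank 4; reducing to Smith normal form yields diagonal entries (1,1,1,1).

∂_2: C_2 → C_1 sends each 2-simplex [p,q,r] to [q,r] − [p,r] + [p,q]. For instance
  ∂ace = ce − ae + ac,
  ∂bce = ce − be + bc.
The 10×10 boundary matrix has rank 6 and Smith normal form diag(1,1,1,1,1,1).

∂_3: C_3 → C_2 sends each 3-simplex σ to the alternating sum Σ_i (−1)^i (σ with its i-th vertex removed). For instance
  ∂abcd = bcd − acd + abd − abc,
  ∂acde = cde − ade + ace − acd.
As a 10×5 matrix over Z this has rank 4, with invariant factors (1,1,1,1).

Computing H_k = (kernel of ∂_k) / (image of ∂_{k+1}):

  H_0: rank C_0 − rank ∂_1 = 5 − 4 = 1, and the invariant factors of ∂_1 are all 1, so H_0 ≅ Z.
  H_1: rank ker ∂_1 − rank ∂_2 = (10 − 4) − 6 = 0, and the invariant factors of ∂_2 are all 1, so H_1 ≅ 0.
  H_2: rank ker ∂_2 − rank ∂_3 = (10 − 6) − 4 = 0, and the invariant factors of ∂_3 are all 1, so H_2 ≅ 0.
  H_3: rank ker ∂_3 − rank ∂_4 = (5 − 4) − 0 = 1, and there is no ∂_4, so H_3 ≅ Z.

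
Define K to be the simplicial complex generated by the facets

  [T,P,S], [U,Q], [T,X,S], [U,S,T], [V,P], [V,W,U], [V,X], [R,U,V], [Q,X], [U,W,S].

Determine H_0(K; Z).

Fix the vertex order P < Q < R < S < T < U < V < W < X and write every simplex with vertices in increasing order. Then dim K = 2 and the simplices of K are:

  0-simplices (9): P, Q, R, S, T, U, V, W, X
  1-simplices (17): PS, PT, PV, QU, QX, RU, RV, ST, SU, SW, SX, TU, TX, UV, UW, VW, VX
  2-simplices (6): PST, RUV, STU, STX, SUW, UVW

so the chain groups are C_0 ≅ Z^9, C_1 ≅ Z^17, C_2 ≅ Z^6.

The boundary map ∂_1: C_1 → C_0 maps an edge to its endpoints' difference, ∂[p,q] = q − p. For instance
  ∂ST = T − S.
As a 9×17 matrix over Z this has rank 8, with invariant factors (1,1,1,1,1,1,1,1).

∂_2: C_2 → C_1 maps a triangle to the signed sum of its edges. For instance
  ∂RUV = UV − RV + RU,
  ∂UVW = VW − UW + UV.
The resulting 17×6 matrix has rank 6, and its Smith normal form has invariant factors (1,1,1,1,1,1).

From H_k ≅ ker(∂_k) / im(∂_{k+1}) we obtain:

  H_0: rank C_0 − rank ∂_1 = 9 − 8 = 1, and the invariant factors of ∂_1 are all 1, so H_0 ≅ Z.

H_0 ≅ Z.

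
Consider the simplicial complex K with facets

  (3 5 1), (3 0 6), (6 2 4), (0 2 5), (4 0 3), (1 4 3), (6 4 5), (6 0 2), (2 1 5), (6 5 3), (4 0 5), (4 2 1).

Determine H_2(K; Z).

Order the vertices as 0 < 1 < 2 < 3 < 4 < 5 < 6. Listing each simplex with vertices in this order, K has dimension 2 with simplices:

  0-simplices (7): [0], [1], [2], [3], [4], [5], [6]
  1-simplices (18): [0,2], [0,3], [0,4], [0,5], [0,6], [1,2], [1,3], [1,4], [1,5], [2,4], [2,5], [2,6], [3,4], [3,5], [3,6], [4,5], [4,6], [5,6]
  2-simplices (12): [0,2,5], [0,2,6], [0,3,4], [0,3,6], [0,4,5], [1,2,4], [1,2,5], [1,3,4], [1,3,5], [2,4,6], [3,5,6], [4,5,6]

so the chain groups are C_0 ≅ Z^7, C_1 ≅ Z^18, C_2 ≅ Z^12.

∂_1: C_1 → C_0 sends each edge [p,q] (with p < q) to q − p.
This gives a 7×18 integer matrix of rank 6; reducing to Smith normal form yields diagonal entries (1,1,1,1,1,1).

Boundary ∂_2: C_2 → C_1 maps a triangle to the signed sum of its edges. For instance
  ∂[1,3,4] = [3,4] − [1,4] + [1,3],
  ∂[1,2,4] = [2,4] − [1,4] + [1,2].
This gives a 18×12 integer matrix of rank 12; reducing to Smith normal form yields diagonal entries (1,1,1,1,1,1,1,1,1,1,1,2).

Reading off H_k = ker ∂_k / im ∂_{k+1}:

  H_2: rank ker ∂_2 − rank ∂_3 = (12 − 12) − 0 = 0, and there is no ∂_3, so H_2 ≅ 0.

H_2 ≅ 0.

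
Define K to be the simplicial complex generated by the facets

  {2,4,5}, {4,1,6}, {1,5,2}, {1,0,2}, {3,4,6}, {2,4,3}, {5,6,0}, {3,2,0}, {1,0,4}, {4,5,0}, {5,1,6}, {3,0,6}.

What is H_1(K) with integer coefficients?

Take the total order 0 < 1 < 2 < 3 < 4 < 5 < 6 on the vertex set. Then K (dimension 2) consists of the simplices:

  0-simplices (7): [0], [1], [2], [3], [4], [5], [6]
  1-simplices (18): [0,1], [0,2], [0,3], [0,4], [0,5], [0,6], [1,2], [1,4], [1,5], [1,6], [2,3], [2,4], [2,5], [3,4], [3,6], [4,5], [4,6], [5,6]
  2-simplices (12): [0,1,2], [0,1,4], [0,2,3], [0,3,6], [0,4,5], [0,5,6], [1,2,5], [1,4,6], [1,5,6], [2,3,4], [2,4,5], [3,4,6]

Hence C_0 ≅ Z^7, C_1 ≅ Z^18, C_2 ≅ Z^12.

∂_1: C_1 → C_0 sends each edge [p,q] (with p < q) to q − p.
The 7×18 boundary matrix has rank 6 and Smith normal form diag(1,1,1,1,1,1).

Boundary ∂_2: C_2 → C_1 sends each 2-simplex [p,q,r] to [q,r] − [p,r] + [p,q]. For instance
  ∂[3,4,6] = [4,6] − [3,6] + [3,4],
  ∂[1,4,6] = [4,6] − [1,6] + [1,4].
The resulting 18×12 matrix has rank 12, and its Smith normal form has invariant factors (1,1,1,1,1,1,1,1,1,1,1,2).

From H_k ≅ ker(∂_k) / im(∂_{k+1}) we obtain:

  H_1: rank ker ∂_1 − rank ∂_2 = (18 − 6) − 12 = 0, and ∂_2 has invariant factor 2 > 1, so H_1 = Z/2.

(K is a triangulation of the real projective plane RP^2.)

H_1 ≅ Z/2.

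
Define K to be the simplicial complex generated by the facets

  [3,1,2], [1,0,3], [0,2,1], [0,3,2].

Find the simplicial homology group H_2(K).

H_2 ≅ Z.

We work with the vertex ordering 0 < 1 < 2 < 3. The simplices of K, each written with vertices in increasing order, are:

  0-simplices (4): [0], [1], [2], [3]
  1-simplices (6): [0,1], [0,2], [0,3], [1,2], [1,3], [2,3]
  2-simplices (4): [0,1,2], [0,1,3], [0,2,3], [1,2,3]

giving chain groups C_0 ≅ Z^4, C_1 ≅ Z^6, C_2 ≅ Z^4.

∂_1: C_1 → C_0 maps an edge to its endpoints' difference, ∂[p,q] = q − p. For instance
  ∂[1,3] = [3] − [1].
The resulting 4×6 matrix has rank 3, and its Smith normal form has invariant factors (1,1,1).

∂_2: C_2 → C_1 acts by ∂[p,q,r] = [q,r] − [p,r] + [p,q]. For instance
  ∂[0,1,2] = [1,2] − [0,2] + [0,1],
  ∂[0,2,3] = [2,3] − [0,3] + [0,2].
The resulting 6×4 matrix has rank 3, and its Smith normal form has invariant factors (1,1,1).

Computing H_k = (kernel of ∂_k) / (image of ∂_{k+1}):

  H_2: rank ker ∂_2 − rank ∂_3 = (4 − 3) − 0 = 1, and there is no ∂_3, so H_2 = Z.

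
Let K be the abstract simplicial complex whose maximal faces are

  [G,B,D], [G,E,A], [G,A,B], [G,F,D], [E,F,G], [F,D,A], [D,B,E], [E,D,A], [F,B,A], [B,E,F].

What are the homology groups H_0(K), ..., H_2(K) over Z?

We work with the vertex ordering A < B < D < E < F < G. The simplices of K, each written with vertices in increasing order, are:

  0-simplices (6): A, B, D, E, F, G
  1-simplices (15): AB, AD, AE, AF, AG, BD, BE, BF, BG, DE, DF, DG, EF, EG, FG
  2-simplices (10): ABF, ABG, ADE, ADF, AEG, BDE, BDG, BEF, DFG, EFG

giving chain groups C_0 ≅ Z^6, C_1 ≅ Z^15, C_2 ≅ Z^10.

Boundary ∂_1: C_1 → C_0 sends each edge [p,q] (with p < q) to q − p.
As a 6×15 matrix over Z this has rank 5, with invariant factors (1,1,1,1,1).

∂_2: C_2 → C_1 maps a triangle to the signed sum of its edges. For instance
  ∂BDG = DG − BG + BD,
  ∂ADF = DF − AF + AD.
As a 15×10 matrix over Z this has rank 10, with invariant factors (1,1,1,1,1,1,1,1,1,2).

From H_k ≅ ker(∂_k) / im(∂_{k+1}) we obtain:

  H_0: rank C_0 − rank ∂_1 = 6 − 5 = 1, and the invariant factors of ∂_1 are all 1, so H_0 = Z.
  H_1: rank ker ∂_1 − rank ∂_2 = (15 − 5) − 10 = 0, and ∂_2 has invariant factor 2 > 1, so H_1 = Z/2.
  H_2: rank ker ∂_2 − rank ∂_3 = (10 − 10) − 0 = 0, and there is no ∂_3, so H_2 = 0.

(K is a triangulation of the real projective plane RP^2.)

H_0 ≅ Z,  H_1 ≅ Z/2,  H_2 = 0.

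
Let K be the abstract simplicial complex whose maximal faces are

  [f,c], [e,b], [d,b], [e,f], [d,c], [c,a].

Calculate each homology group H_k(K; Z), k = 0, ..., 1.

H_0 ≅ Z,  H_1 ≅ Z.

Take the total order a < b < c < d < e < f on the vertex set. Then K (dimension 1) consists of the simplices:

  0-simplices (6): a, b, c, d, e, f
  1-simplices (6): ac, bd, be, cd, cf, ef

giving chain groups C_0 ≅ Z^6, C_1 ≅ Z^6.

Boundary ∂_1: C_1 → C_0 maps an edge to its endpoints' difference, ∂[p,q] = q − p. For instance
  ∂bd = d − b.
As a 6×6 matrix over Z this has rank 5, with invariant factors (1,1,1,1,1).

Reading off H_k = ker ∂_k / im ∂_{k+1}:

  H_0: rank C_0 − rank ∂_1 = 6 − 5 = 1, and the invariant factors of ∂_1 are all 1, so H_0 ≅ Z.
  H_1: rank ker ∂_1 − rank ∂_2 = (6 − 5) − 0 = 1, and there is no ∂_2, so H_1 ≅ Z.

As a check, the Euler characteristic is 6 − 6 = 0, which agrees with 1 − 1 = 0.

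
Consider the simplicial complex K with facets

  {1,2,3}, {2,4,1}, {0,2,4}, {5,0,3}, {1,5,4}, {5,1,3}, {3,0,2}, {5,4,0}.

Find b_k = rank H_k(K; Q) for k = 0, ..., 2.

We work with the vertex ordering 0 < 1 < 2 < 3 < 4 < 5. The simplices of K, each written with vertices in increasing order, are:

  0-simplices (6): [0], [1], [2], [3], [4], [5]
  1-simplices (12): [0,2], [0,3], [0,4], [0,5], [1,2], [1,3], [1,4], [1,5], [2,3], [2,4], [3,5], [4,5]
  2-simplices (8): [0,2,3], [0,2,4], [0,3,5], [0,4,5], [1,2,3], [1,2,4], [1,3,5], [1,4,5]

giving chain groups C_0 ≅ Z^6, C_1 ≅ Z^12, C_2 ≅ Z^8.

Boundary ∂_1: C_1 → C_0 maps an edge to its endpoints' difference, ∂[p,q] = q − p.
This gives a 6×12 integer matrix of rank 5; reducing to Smith normal form yields diagonal entries (1,1,1,1,1).

Boundary ∂_2: C_2 → C_1 maps a triangle to the signed sum of its edges. For instance
  ∂[1,4,5] = [4,5] − [1,5] + [1,4],
  ∂[0,4,5] = [4,5] − [0,5] + [0,4].
This gives a 12×8 integer matrix of rank 7; reducing to Smith normal form yields diagonal entries (1,1,1,1,1,1,1).

From H_k ≅ ker(∂_k) / im(∂_{k+1}) we obtain:

  H_0: rank C_0 − rank ∂_1 = 6 − 5 = 1, and the invariant factors of ∂_1 are all 1, so H_0 ≅ Z.
  H_1: rank ker ∂_1 − rank ∂_2 = (12 − 5) − 7 = 0, and the invariant factors of ∂_2 are all 1, so H_1 ≅ 0.
  H_2: rank ker ∂_2 − rank ∂_3 = (8 − 7) − 0 = 1, and there is no ∂_3, so H_2 ≅ Z.

As a check, the Euler characteristic is 6 − 12 + 8 = 2, which agrees with 1 − 0 + 1 = 2.

Hence the Betti numbers are b_0 = 1, b_1 = 0, b_2 = 1.

b_0 = 1, b_1 = 0, b_2 = 1.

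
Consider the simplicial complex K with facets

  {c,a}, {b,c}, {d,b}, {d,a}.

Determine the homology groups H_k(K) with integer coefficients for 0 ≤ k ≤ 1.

K has 4 vertices, 4 edges.
rank ∂_0 = 0, rank ∂_1 = 3 ⇒ b_0 = 4 − 0 − 3 = 1; all invariant factors of ∂_1 are 1 so no torsion. So H_0 = Z.
rank ∂_1 = 3, rank ∂_2 = 0 ⇒ b_1 = 4 − 3 − 0 = 1. So H_1 = Z.

H_0 = Z,  H_1 = Z.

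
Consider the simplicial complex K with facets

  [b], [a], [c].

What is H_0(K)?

Order the vertices as a < b < c. Listing each simplex with vertices in this order, K has dimension 0 with simplices:

  0-simplices (3): a, b, c

so the chain groups are C_0 ≅ Z^3.

From H_k ≅ ker(∂_k) / im(∂_{k+1}) we obtain:

  H_0: rank C_0 − rank ∂_1 = 3 − 0 = 3, and there is no ∂_1, so H_0 ≅ Z^3.

H_0 ≅ Z^3.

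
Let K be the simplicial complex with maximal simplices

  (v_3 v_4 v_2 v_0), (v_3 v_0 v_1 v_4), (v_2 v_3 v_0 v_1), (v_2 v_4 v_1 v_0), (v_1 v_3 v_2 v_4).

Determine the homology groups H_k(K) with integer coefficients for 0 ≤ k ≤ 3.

H_0 ≅ Z,  H_1 = 0,  H_2 = 0,  H_3 ≅ Z.

Order the vertices as v_0 < v_1 < v_2 < v_3 < v_4. Listing each simplex with vertices in this order, K has dimension 3 with simplices:

  0-simplices (5): [v_0], [v_1], [v_2], [v_3], [v_4]
  1-simplices (10): [v_0,v_1], [v_0,v_2], [v_0,v_3], [v_0,v_4], [v_1,v_2], [v_1,v_3], [v_1,v_4], [v_2,v_3], [v_2,v_4], [v_3,v_4]
  2-simplices (10): [v_0,v_1,v_2], [v_0,v_1,v_3], [v_0,v_1,v_4], [v_0,v_2,v_3], [v_0,v_2,v_4], [v_0,v_3,v_4], [v_1,v_2,v_3], [v_1,v_2,v_4], [v_1,v_3,v_4], [v_2,v_3,v_4]
  3-simplices (5): [v_0,v_1,v_2,v_3], [v_0,v_1,v_2,v_4], [v_0,v_1,v_3,v_4], [v_0,v_2,v_3,v_4], [v_1,v_2,v_3,v_4]

Hence C_0 ≅ Z^5, C_1 ≅ Z^10, C_2 ≅ Z^10, C_3 ≅ Z^5.

The boundary map ∂_1: C_1 → C_0 is given by ∂[p,q] = [q] − [p].
This gives a 5×10 integer matrix of rank 4; reducing to Smith normal form yields diagonal entries (1,1,1,1).

Boundary ∂_2: C_2 → C_1 sends each 2-simplex [p,q,r] to [q,r] − [p,r] + [p,q]. For instance
  ∂[v_0,v_2,v_4] = [v_2,v_4] − [v_0,v_4] + [v_0,v_2],
  ∂[v_0,v_2,v_3] = [v_2,v_3] − [v_0,v_3] + [v_0,v_2].
The 10×10 boundary matrix has rank 6 and Smith normal form diag(1,1,1,1,1,1).

∂_3: C_3 → C_2 sends each 3-simplex σ to the alternating sum Σ_i (−1)^i (σ with its i-th vertex removed). For instance
  ∂[v_0,v_1,v_2,v_4] = [v_1,v_2,v_4] − [v_0,v_2,v_4] + [v_0,v_1,v_4] − [v_0,v_1,v_2],
  ∂[v_0,v_1,v_2,v_3] = [v_1,v_2,v_3] − [v_0,v_2,v_3] + [v_0,v_1,v_3] − [v_0,v_1,v_2].
As a 10×5 matrix over Z this has rank 4, with invariant factors (1,1,1,1).

Now H_k = ker ∂_k / im ∂_{k+1}, so:

  H_0: rank C_0 − rank ∂_1 = 5 − 4 = 1, and the invariant factors of ∂_1 are all 1, so H_0 ≅ Z.
  H_1: rank ker ∂_1 − rank ∂_2 = (10 − 4) − 6 = 0, and the invariant factors of ∂_2 are all 1, so H_1 ≅ 0.
  H_2: rank ker ∂_2 − rank ∂_3 = (10 − 6) − 4 = 0, and the invariant factors of ∂_3 are all 1, so H_2 ≅ 0.
  H_3: rank ker ∂_3 − rank ∂_4 = (5 − 4) − 0 = 1, and there is no ∂_4, so H_3 ≅ Z.

(K is a triangulation of the 3-sphere S^3.)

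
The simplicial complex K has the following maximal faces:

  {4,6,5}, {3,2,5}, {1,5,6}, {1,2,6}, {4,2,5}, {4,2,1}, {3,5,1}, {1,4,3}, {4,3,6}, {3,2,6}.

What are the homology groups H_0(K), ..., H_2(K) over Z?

K has 6 vertices, 15 edges, 10 triangles.
rank ∂_0 = 0, rank ∂_1 = 5 ⇒ b_0 = 6 − 0 − 5 = 1; all invariant factors of ∂_1 are 1 so no torsion. So H_0 = Z.
rank ∂_1 = 5, rank ∂_2 = 10 ⇒ b_1 = 15 − 5 − 10 = 0; ∂_2 has invariant factor(s) [2] giving torsion. So H_1 = Z/2.
rank ∂_2 = 10, rank ∂_3 = 0 ⇒ b_2 = 10 − 10 − 0 = 0. So H_2 = 0.

H_0 = Z,  H_1 = Z/2,  H_2 = 0.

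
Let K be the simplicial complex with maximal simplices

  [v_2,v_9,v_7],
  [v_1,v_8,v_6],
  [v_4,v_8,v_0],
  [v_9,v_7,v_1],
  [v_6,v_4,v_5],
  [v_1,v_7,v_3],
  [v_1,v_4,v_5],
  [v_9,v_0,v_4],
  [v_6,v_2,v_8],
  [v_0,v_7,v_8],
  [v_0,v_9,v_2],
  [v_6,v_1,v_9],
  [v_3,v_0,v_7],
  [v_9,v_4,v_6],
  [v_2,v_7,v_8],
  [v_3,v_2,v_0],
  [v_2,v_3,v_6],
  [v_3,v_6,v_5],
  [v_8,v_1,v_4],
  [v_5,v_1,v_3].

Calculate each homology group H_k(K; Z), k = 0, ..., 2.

H_0 ≅ Z,  H_1 ≅ Z × Z/2,  H_2 = 0.

We work with the vertex ordering v_0 < v_1 < v_2 < v_3 < v_4 < v_5 < v_6 < v_7 < v_8 < v_9. The simplices of K, each written with vertices in increasing order, are:

  0-simplices (10): [v_0], [v_1], [v_2], [v_3], [v_4], [v_5], [v_6], [v_7], [v_8], [v_9]
  1-simplices (30): (30 of them)
  2-simplices (20): (20 of them)

giving chain groups C_0 ≅ Z^10, C_1 ≅ Z^30, C_2 ≅ Z^20.

The boundary map ∂_1: C_1 → C_0 maps an edge to its endpoints' difference, ∂[p,q] = q − p. For instance
  ∂[v_1,v_9] = [v_9] − [v_1].
As a 10×30 matrix over Z this has rank 9, with invariant factors (1,1,1,1,1,1,1,1,1).

∂_2: C_2 → C_1 sends each 2-simplex [p,q,r] to [q,r] − [p,r] + [p,q]. For instance
  ∂[v_2,v_7,v_9] = [v_7,v_9] − [v_2,v_9] + [v_2,v_7],
  ∂[v_1,v_3,v_7] = [v_3,v_7] − [v_1,v_7] + [v_1,v_3].
The 30×20 boundary matrix has rank 20 and Smith normal form diag(1,1,1,1,1,1,1,1,1,1,1,1,1,1,1,1,1,1,1,2).

From H_k ≅ ker(∂_k) / im(∂_{k+1}) we obtain:

  H_0: rank C_0 − rank ∂_1 = 10 − 9 = 1, and the invariant factors of ∂_1 are all 1, so H_0 ≅ Z.
  H_1: rank ker ∂_1 − rank ∂_2 = (30 − 9) − 20 = 1, and ∂_2 has invariant factor 2 > 1, so H_1 ≅ Z × Z/2.
  H_2: rank ker ∂_2 − rank ∂_3 = (20 − 20) − 0 = 0, and there is no ∂_3, so H_2 ≅ 0.

As a check, the Euler characteristic is 10 − 30 + 20 = 0, which agrees with 1 − 1 + 0 = 0.
(K is a triangulation of the Klein bottle.)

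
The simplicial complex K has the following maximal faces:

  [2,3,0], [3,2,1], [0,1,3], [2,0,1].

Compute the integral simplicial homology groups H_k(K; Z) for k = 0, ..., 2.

H_0 = Z,  H_1 = 0,  H_2 = Z.

Order the vertices as 0 < 1 < 2 < 3. Listing each simplex with vertices in this order, K has dimension 2 with simplices:

  0-simplices (4): [0], [1], [2], [3]
  1-simplices (6): [0,1], [0,2], [0,3], [1,2], [1,3], [2,3]
  2-simplices (4): [0,1,2], [0,1,3], [0,2,3], [1,2,3]

Hence C_0 ≅ Z^4, C_1 ≅ Z^6, C_2 ≅ Z^4.

Boundary ∂_1: C_1 → C_0 is given by ∂[p,q] = [q] − [p]. For instance
  ∂[0,2] = [2] − [0].
The resulting 4×6 matrix has rank 3, and its Smith normal form has invariant factors (1,1,1).

∂_2: C_2 → C_1 sends each 2-simplex [p,q,r] to [q,r] − [p,r] + [p,q]. For instance
  ∂[0,1,2] = [1,2] − [0,2] + [0,1],
  ∂[0,2,3] = [2,3] − [0,3] + [0,2].
The 6×4 boundary matrix has rank 3 and Smith normal form diag(1,1,1).

From H_k ≅ ker(∂_k) / im(∂_{k+1}) we obtain:

  H_0: rank C_0 − rank ∂_1 = 4 − 3 = 1, and the invariant factors of ∂_1 are all 1, so H_0 = Z.
  H_1: rank ker ∂_1 − rank ∂_2 = (6 − 3) − 3 = 0, and the invariant factors of ∂_2 are all 1, so H_1 = 0.
  H_2: rank ker ∂_2 − rank ∂_3 = (4 − 3) − 0 = 1, and there is no ∂_3, so H_2 = Z.

(K is a triangulation of the 2-sphere S^2.)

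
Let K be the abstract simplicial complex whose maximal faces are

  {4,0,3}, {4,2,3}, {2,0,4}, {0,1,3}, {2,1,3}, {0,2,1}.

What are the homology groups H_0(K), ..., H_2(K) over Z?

Take the total order 0 < 1 < 2 < 3 < 4 on the vertex set. Then K (dimension 2) consists of the simplices:

  0-simplices (5): [0], [1], [2], [3], [4]
  1-simplices (9): [0,1], [0,2], [0,3], [0,4], [1,2], [1,3], [2,3], [2,4], [3,4]
  2-simplices (6): [0,1,2], [0,1,3], [0,2,4], [0,3,4], [1,2,3], [2,3,4]

so the chain groups are C_0 ≅ Z^5, C_1 ≅ Z^9, C_2 ≅ Z^6.

Boundary ∂_1: C_1 → C_0 is given by ∂[p,q] = [q] − [p]. For instance
  ∂[0,3] = [3] − [0].
This gives a 5×9 integer matrix of rank 4; reducing to Smith normal form yields diagonal entries (1,1,1,1).

Boundary ∂_2: C_2 → C_1 maps a triangle to the signed sum of its edges. For instance
  ∂[1,2,3] = [2,3] − [1,3] + [1,2],
  ∂[0,1,2] = [1,2] − [0,2] + [0,1].
As a 9×6 matrix over Z this has rank 5, with invariant factors (1,1,1,1,1).

Now H_k = ker ∂_k / im ∂_{k+1}, so:

  H_0: rank C_0 − rank ∂_1 = 5 − 4 = 1, and the invariant factors of ∂_1 are all 1, so H_0 ≅ Z.
  H_1: rank ker ∂_1 − rank ∂_2 = (9 − 4) − 5 = 0, and the invariant factors of ∂_2 are all 1, so H_1 ≅ 0.
  H_2: rank ker ∂_2 − rank ∂_3 = (6 − 5) − 0 = 1, and there is no ∂_3, so H_2 ≅ Z.

As a check, the Euler characteristic is 5 − 9 + 6 = 2, which agrees with 1 − 0 + 1 = 2.
(K is a triangulation of the 2-sphere S^2.)

H_0 = Z,  H_1 = 0,  H_2 = Z.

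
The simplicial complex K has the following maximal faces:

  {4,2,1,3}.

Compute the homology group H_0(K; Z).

Fix the vertex order 1 < 2 < 3 < 4 and write every simplex with vertices in increasing order. Then dim K = 3 and the simplices of K are:

  0-simplices (4): [1], [2], [3], [4]
  1-simplices (6): [1,2], [1,3], [1,4], [2,3], [2,4], [3,4]
  2-simplices (4): [1,2,3], [1,2,4], [1,3,4], [2,3,4]
  3-simplices (1): [1,2,3,4]

giving chain groups C_0 ≅ Z^4, C_1 ≅ Z^6, C_2 ≅ Z^4, C_3 ≅ Z^1.

The boundary map ∂_1: C_1 → C_0 maps an edge to its endpoints' difference, ∂[p,q] = q − p. For instance
  ∂[2,4] = [4] − [2].
The resulting 4×6 matrix has rank 3, and its Smith normal form has invariant factors (1,1,1).

The boundary map ∂_2: C_2 → C_1 sends each 2-simplex [p,q,r] to [q,r] − [p,r] + [p,q]. For instance
  ∂[2,3,4] = [3,4] − [2,4] + [2,3],
  ∂[1,2,4] = [2,4] − [1,4] + [1,2].
The 6×4 boundary matrix has rank 3 and Smith normal form diag(1,1,1).

∂_3: C_3 → C_2 sends each 3-simplex σ to the alternating sum Σ_i (−1)^i (σ with its i-th vertex removed). For instance
  ∂[1,2,3,4] = [2,3,4] − [1,3,4] + [1,2,4] − [1,2,3].
The 4×1 boundary matrix has rank 1 and Smith normal form diag(1).

Now H_k = ker ∂_k / im ∂_{k+1}, so:

  H_0: rank C_0 − rank ∂_1 = 4 − 3 = 1, and the invariant factors of ∂_1 are all 1, so H_0 ≅ Z.

H_0 = Z.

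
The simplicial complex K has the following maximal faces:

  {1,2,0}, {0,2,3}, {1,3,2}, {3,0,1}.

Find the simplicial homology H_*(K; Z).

H_0 = Z,  H_1 = 0,  H_2 = Z.

Take the total order 0 < 1 < 2 < 3 on the vertex set. Then K (dimension 2) consists of the simplices:

  0-simplices (4): [0], [1], [2], [3]
  1-simplices (6): [0,1], [0,2], [0,3], [1,2], [1,3], [2,3]
  2-simplices (4): [0,1,2], [0,1,3], [0,2,3], [1,2,3]

giving chain groups C_0 ≅ Z^4, C_1 ≅ Z^6, C_2 ≅ Z^4.

The boundary map ∂_1: C_1 → C_0 maps an edge to its endpoints' difference, ∂[p,q] = q − p. For instance
  ∂[0,1] = [1] − [0].
As a 4×6 matrix over Z this has rank 3, with invariant factors (1,1,1).

∂_2: C_2 → C_1 sends each 2-simplex [p,q,r] to [q,r] − [p,r] + [p,q]. For instance
  ∂[0,1,3] = [1,3] − [0,3] + [0,1],
  ∂[0,1,2] = [1,2] − [0,2] + [0,1].
The resulting 6×4 matrix has rank 3, and its Smith normal form has invariant factors (1,1,1).

Reading off H_k = ker ∂_k / im ∂_{k+1}:

  H_0: rank C_0 − rank ∂_1 = 4 − 3 = 1, and the invariant factors of ∂_1 are all 1, so H_0 ≅ Z.
  H_1: rank ker ∂_1 − rank ∂_2 = (6 − 3) − 3 = 0, and the invariant factors of ∂_2 are all 1, so H_1 ≅ 0.
  H_2: rank ker ∂_2 − rank ∂_3 = (4 − 3) − 0 = 1, and there is no ∂_3, so H_2 ≅ Z.

As a check, the Euler characteristic is 4 − 6 + 4 = 2, which agrees with 1 − 0 + 1 = 2.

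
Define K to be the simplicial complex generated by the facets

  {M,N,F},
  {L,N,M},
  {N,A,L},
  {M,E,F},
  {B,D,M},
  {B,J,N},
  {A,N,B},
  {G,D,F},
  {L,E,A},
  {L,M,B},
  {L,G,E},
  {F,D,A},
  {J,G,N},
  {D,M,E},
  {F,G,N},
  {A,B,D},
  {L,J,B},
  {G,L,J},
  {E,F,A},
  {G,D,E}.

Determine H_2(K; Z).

Take the total order A < B < D < E < F < G < J < L < M < N on the vertex set. Then K (dimension 2) consists of the simplices:

  0-simplices (10): A, B, D, E, F, G, J, L, M, N
  1-simplices (30): AB, AD, AE, AF, AL, AN, BD, BJ, BL, BM, BN, DE, DF, DG, DM, EF, EG, EL, EM, FG, FM, FN, GJ, GL, GN, JL, JN, LM, LN, MN
  2-simplices (20): ABD, ABN, ADF, AEF, AEL, ALN, BDM, BJL, BJN, BLM, DEG, DEM, DFG, EFM, EGL, FGN, FMN, GJL, GJN, LMN

so the chain groups are C_0 ≅ Z^10, C_1 ≅ Z^30, C_2 ≅ Z^20.

∂_1: C_1 → C_0 maps an edge to its endpoints' difference, ∂[p,q] = q − p.
This gives a 10×30 integer matrix of rank 9; reducing to Smith normal form yields diagonal entries (1,1,1,1,1,1,1,1,1).

The boundary map ∂_2: C_2 → C_1 sends each 2-simplex [p,q,r] to [q,r] − [p,r] + [p,q]. For instance
  ∂ALN = LN − AN + AL,
  ∂AEF = EF − AF + AE.
The resulting 30×20 matrix has rank 20, and its Smith normal form has invariant factors (1,1,1,1,1,1,1,1,1,1,1,1,1,1,1,1,1,1,1,2).

Computing H_k = (kernel of ∂_k) / (image of ∂_{k+1}):

  H_2: rank ker ∂_2 − rank ∂_3 = (20 − 20) − 0 = 0, and there is no ∂_3, so H_2 ≅ 0.

H_2 = 0.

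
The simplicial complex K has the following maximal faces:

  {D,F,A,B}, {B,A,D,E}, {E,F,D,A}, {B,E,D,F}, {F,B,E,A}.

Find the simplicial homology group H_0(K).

We work with the vertex ordering A < B < D < E < F. The simplices of K, each written with vertices in increasing order, are:

  0-simplices (5): A, B, D, E, F
  1-simplices (10): AB, AD, AE, AF, BD, BE, BF, DE, DF, EF
  2-simplices (10): ABD, ABE, ABF, ADE, ADF, AEF, BDE, BDF, BEF, DEF
  3-simplices (5): ABDE, ABDF, ABEF, ADEF, BDEF

Hence C_0 ≅ Z^5, C_1 ≅ Z^10, C_2 ≅ Z^10, C_3 ≅ Z^5.

The boundary map ∂_1: C_1 → C_0 sends each edge [p,q] (with p < q) to q − p.
The 5×10 boundary matrix has rank 4 and Smith normal form diag(1,1,1,1).

∂_2: C_2 → C_1 acts by ∂[p,q,r] = [q,r] − [p,r] + [p,q]. For instance
  ∂BDF = DF − BF + BD,
  ∂DEF = EF − DF + DE.
This gives a 10×10 integer matrix of rank 6; reducing to Smith normal form yields diagonal entries (1,1,1,1,1,1).

Boundary ∂_3: C_3 → C_2 sends each 3-simplex σ to the alternating sum Σ_i (−1)^i (σ with its i-th vertex removed). For instance
  ∂ABEF = BEF − AEF + ABF − ABE,
  ∂ADEF = DEF − AEF + ADF − ADE.
This gives a 10×5 integer matrix of rank 4; reducing to Smith normal form yields diagonal entries (1,1,1,1).

Computing H_k = (kernel of ∂_k) / (image of ∂_{k+1}):

  H_0: rank C_0 − rank ∂_1 = 5 − 4 = 1, and the invariant factors of ∂_1 are all 1, so H_0 = Z.

(K is a triangulation of the 3-sphere S^3.)

H_0 = Z.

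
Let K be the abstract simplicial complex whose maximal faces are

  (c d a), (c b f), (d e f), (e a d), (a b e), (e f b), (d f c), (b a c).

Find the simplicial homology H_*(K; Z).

H_0 = Z,  H_1 = 0,  H_2 = Z.

Order the vertices as a < b < c < d < e < f. Listing each simplex with vertices in this order, K has dimension 2 with simplices:

  0-simplices (6): a, b, c, d, e, f
  1-simplices (12): ab, ac, ad, ae, bc, be, bf, cd, cf, de, df, ef
  2-simplices (8): abc, abe, acd, ade, bcf, bef, cdf, def

Hence C_0 ≅ Z^6, C_1 ≅ Z^12, C_2 ≅ Z^8.

Boundary ∂_1: C_1 → C_0 is given by ∂[p,q] = [q] − [p].
The 6×12 boundary matrix has rank 5 and Smith normal form diag(1,1,1,1,1).

∂_2: C_2 → C_1 maps a triangle to the signed sum of its edges. For instance
  ∂ade = de − ae + ad,
  ∂abc = bc − ac + ab.
The 12×8 boundary matrix has rank 7 and Smith normal form diag(1,1,1,1,1,1,1).

From H_k ≅ ker(∂_k) / im(∂_{k+1}) we obtain:

  H_0: rank C_0 − rank ∂_1 = 6 − 5 = 1, and the invariant factors of ∂_1 are all 1, so H_0 ≅ Z.
  H_1: rank ker ∂_1 − rank ∂_2 = (12 − 5) − 7 = 0, and the invariant factors of ∂_2 are all 1, so H_1 ≅ 0.
  H_2: rank ker ∂_2 − rank ∂_3 = (8 − 7) − 0 = 1, and there is no ∂_3, so H_2 ≅ Z.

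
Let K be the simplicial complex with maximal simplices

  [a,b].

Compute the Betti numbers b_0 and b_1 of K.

Take the total order a < b on the vertex set. Then K (dimension 1) consists of the simplices:

  0-simplices (2): a, b
  1-simplices (1): ab

so the chain groups are C_0 ≅ Z^2, C_1 ≅ Z^1.

Boundary ∂_1: C_1 → C_0 sends each edge [p,q] (with p < q) to q − p. For instance
  ∂ab = b − a.
The 2×1 boundary matrix has rank 1 and Smith normal form diag(1).

Now H_k = ker ∂_k / im ∂_{k+1}, so:

  H_0: rank C_0 − rank ∂_1 = 2 − 1 = 1, and the invariant factors of ∂_1 are all 1, so H_0 = Z.
  H_1: rank ker ∂_1 − rank ∂_2 = (1 − 1) − 0 = 0, and there is no ∂_2, so H_1 = 0.

Hence the Betti numbers are b_0 = 1, b_1 = 0.

b_0 = 1, b_1 = 0.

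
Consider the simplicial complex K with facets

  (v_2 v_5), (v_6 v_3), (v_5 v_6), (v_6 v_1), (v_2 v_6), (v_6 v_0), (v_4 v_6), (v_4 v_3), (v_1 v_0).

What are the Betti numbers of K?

b_0 = 1, b_1 = 3.

Order the vertices as v_0 < v_1 < v_2 < v_3 < v_4 < v_5 < v_6. Listing each simplex with vertices in this order, K has dimension 1 with simplices:

  0-simplices (7): [v_0], [v_1], [v_2], [v_3], [v_4], [v_5], [v_6]
  1-simplices (9): [v_0,v_1], [v_0,v_6], [v_1,v_6], [v_2,v_5], [v_2,v_6], [v_3,v_4], [v_3,v_6], [v_4,v_6], [v_5,v_6]

Hence C_0 ≅ Z^7, C_1 ≅ Z^9.

Boundary ∂_1: C_1 → C_0 sends each edge [p,q] (with p < q) to q − p. For instance
  ∂[v_4,v_6] = [v_6] − [v_4].
The 7×9 boundary matrix has rank 6 and Smith normal form diag(1,1,1,1,1,1).

From H_k ≅ ker(∂_k) / im(∂_{k+1}) we obtain:

  H_0: rank C_0 − rank ∂_1 = 7 − 6 = 1, and the invariant factors of ∂_1 are all 1, so H_0 ≅ Z.
  H_1: rank ker ∂_1 − rank ∂_2 = (9 − 6) − 0 = 3, and there is no ∂_2, so H_1 ≅ Z^3.

Hence the Betti numbers are b_0 = 1, b_1 = 3.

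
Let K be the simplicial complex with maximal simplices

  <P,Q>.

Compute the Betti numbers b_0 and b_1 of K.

b_0 = 1, b_1 = 0.

Take the total order P < Q on the vertex set. Then K (dimension 1) consists of the simplices:

  0-simplices (2): P, Q
  1-simplices (1): PQ

so the chain groups are C_0 ≅ Z^2, C_1 ≅ Z^1.

∂_1: C_1 → C_0 maps an edge to its endpoints' difference, ∂[p,q] = q − p. For instance
  ∂PQ = Q − P.
This gives a 2×1 integer matrix of rank 1; reducing to Smith normal form yields diagonal entries (1).

Computing H_k = (kernel of ∂_k) / (image of ∂_{k+1}):

  H_0: rank C_0 − rank ∂_1 = 2 − 1 = 1, and the invariant factors of ∂_1 are all 1, so H_0 = Z.
  H_1: rank ker ∂_1 − rank ∂_2 = (1 − 1) − 0 = 0, and there is no ∂_2, so H_1 = 0.

Hence the Betti numbers are b_0 = 1, b_1 = 0.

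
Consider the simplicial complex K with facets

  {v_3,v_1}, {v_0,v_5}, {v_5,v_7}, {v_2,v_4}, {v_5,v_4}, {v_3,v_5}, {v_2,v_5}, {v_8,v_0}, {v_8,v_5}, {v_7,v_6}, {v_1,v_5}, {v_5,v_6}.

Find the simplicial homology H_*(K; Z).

H_0 = Z,  H_1 = Z^4.

Fix the vertex order v_0 < v_1 < v_2 < v_3 < v_4 < v_5 < v_6 < v_7 < v_8 and write every simplex with vertices in increasing order. Then dim K = 1 and the simplices of K are:

  0-simplices (9): [v_0], [v_1], [v_2], [v_3], [v_4], [v_5], [v_6], [v_7], [v_8]
  1-simplices (12): [v_0,v_5], [v_0,v_8], [v_1,v_3], [v_1,v_5], [v_2,v_4], [v_2,v_5], [v_3,v_5], [v_4,v_5], [v_5,v_6], [v_5,v_7], [v_5,v_8], [v_6,v_7]

giving chain groups C_0 ≅ Z^9, C_1 ≅ Z^12.

The boundary map ∂_1: C_1 → C_0 sends each edge [p,q] (with p < q) to q − p.
As a 9×12 matrix over Z this has rank 8, with invariant factors (1,1,1,1,1,1,1,1).

Computing H_k = (kernel of ∂_k) / (image of ∂_{k+1}):

  H_0: rank C_0 − rank ∂_1 = 9 − 8 = 1, and the invariant factors of ∂_1 are all 1, so H_0 = Z.
  H_1: rank ker ∂_1 − rank ∂_2 = (12 − 8) − 0 = 4, and there is no ∂_2, so H_1 = Z^4.

As a check, the Euler characteristic is 9 − 12 = -3, which agrees with 1 − 4 = -3.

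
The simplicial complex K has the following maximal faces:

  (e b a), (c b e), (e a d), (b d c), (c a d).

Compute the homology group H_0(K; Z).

H_0 ≅ Z.

Take the total order a < b < c < d < e on the vertex set. Then K (dimension 2) consists of the simplices:

  0-simplices (5): a, b, c, d, e
  1-simplices (10): ab, ac, ad, ae, bc, bd, be, cd, ce, de
  2-simplices (5): abe, acd, ade, bcd, bce

so the chain groups are C_0 ≅ Z^5, C_1 ≅ Z^10, C_2 ≅ Z^5.

Boundary ∂_1: C_1 → C_0 maps an edge to its endpoints' difference, ∂[p,q] = q − p. For instance
  ∂ab = b − a.
The resulting 5×10 matrix has rank 4, and its Smith normal form has invariant factors (1,1,1,1).

Boundary ∂_2: C_2 → C_1 sends each 2-simplex [p,q,r] to [q,r] − [p,r] + [p,q]. For instance
  ∂bcd = cd − bd + bc,
  ∂bce = ce − be + bc.
The 10×5 boundary matrix has rank 5 and Smith normal form diag(1,1,1,1,1).

Computing H_k = (kernel of ∂_k) / (image of ∂_{k+1}):

  H_0: rank C_0 − rank ∂_1 = 5 − 4 = 1, and the invariant factors of ∂_1 are all 1, so H_0 = Z.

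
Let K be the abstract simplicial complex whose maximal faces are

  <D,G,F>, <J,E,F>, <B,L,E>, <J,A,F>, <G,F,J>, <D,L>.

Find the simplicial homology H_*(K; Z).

Order the vertices as A < B < D < E < F < G < J < L. Listing each simplex with vertices in this order, K has dimension 2 with simplices:

  0-simplices (8): A, B, D, E, F, G, J, L
  1-simplices (13): AF, AJ, BE, BL, DF, DG, DL, EF, EJ, EL, FG, FJ, GJ
  2-simplices (5): AFJ, BEL, DFG, EFJ, FGJ

giving chain groups C_0 ≅ Z^8, C_1 ≅ Z^13, C_2 ≅ Z^5.

The boundary map ∂_1: C_1 → C_0 maps an edge to its endpoints' difference, ∂[p,q] = q − p.
This gives a 8×13 integer matrix of rank 7; reducing to Smith normal form yields diagonal entries (1,1,1,1,1,1,1).

∂_2: C_2 → C_1 sends each 2-simplex [p,q,r] to [q,r] − [p,r] + [p,q]. For instance
  ∂AFJ = FJ − AJ + AF,
  ∂FGJ = GJ − FJ + FG.
The 13×5 boundary matrix has rank 5 and Smith normal form diag(1,1,1,1,1).

From H_k ≅ ker(∂_k) / im(∂_{k+1}) we obtain:

  H_0: rank C_0 − rank ∂_1 = 8 − 7 = 1, and the invariant factors of ∂_1 are all 1, so H_0 ≅ Z.
  H_1: rank ker ∂_1 − rank ∂_2 = (13 − 7) − 5 = 1, and the invariant factors of ∂_2 are all 1, so H_1 ≅ Z.
  H_2: rank ker ∂_2 − rank ∂_3 = (5 − 5) − 0 = 0, and there is no ∂_3, so H_2 ≅ 0.

H_0 = Z,  H_1 = Z,  H_2 = 0.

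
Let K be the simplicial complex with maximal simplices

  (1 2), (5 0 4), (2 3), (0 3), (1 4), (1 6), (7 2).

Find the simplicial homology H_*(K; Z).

H_0 ≅ Z,  H_1 ≅ Z,  H_2 = 0.

Fix the vertex order 0 < 1 < 2 < 3 < 4 < 5 < 6 < 7 and write every simplex with vertices in increasing order. Then dim K = 2 and the simplices of K are:

  0-simplices (8): [0], [1], [2], [3], [4], [5], [6], [7]
  1-simplices (9): [0,3], [0,4], [0,5], [1,2], [1,4], [1,6], [2,3], [2,7], [4,5]
  2-simplices (1): [0,4,5]

Hence C_0 ≅ Z^8, C_1 ≅ Z^9, C_2 ≅ Z^1.

Boundary ∂_1: C_1 → C_0 sends each edge [p,q] (with p < q) to q − p. For instance
  ∂[0,3] = [3] − [0].
This gives a 8×9 integer matrix of rank 7; reducing to Smith normal form yields diagonal entries (1,1,1,1,1,1,1).

Boundary ∂_2: C_2 → C_1 sends each 2-simplex [p,q,r] to [q,r] − [p,r] + [p,q]. For instance
  ∂[0,4,5] = [4,5] − [0,5] + [0,4].
This gives a 9×1 integer matrix of rank 1; reducing to Smith normal form yields diagonal entries (1).

From H_k ≅ ker(∂_k) / im(∂_{k+1}) we obtain:

  H_0: rank C_0 − rank ∂_1 = 8 − 7 = 1, and the invariant factors of ∂_1 are all 1, so H_0 ≅ Z.
  H_1: rank ker ∂_1 − rank ∂_2 = (9 − 7) − 1 = 1, and the invariant factors of ∂_2 are all 1, so H_1 ≅ Z.
  H_2: rank ker ∂_2 − rank ∂_3 = (1 − 1) − 0 = 0, and there is no ∂_3, so H_2 ≅ 0.

As a check, the Euler characteristic is 8 − 9 + 1 = 0, which agrees with 1 − 1 + 0 = 0.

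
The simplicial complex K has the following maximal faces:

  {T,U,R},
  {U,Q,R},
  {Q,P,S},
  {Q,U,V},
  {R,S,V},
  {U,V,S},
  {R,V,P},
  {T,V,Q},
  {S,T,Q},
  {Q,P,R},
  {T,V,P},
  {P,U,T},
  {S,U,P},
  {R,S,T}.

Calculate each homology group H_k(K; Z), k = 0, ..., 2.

K has 7 vertices, 21 edges, 14 triangles.
rank ∂_0 = 0, rank ∂_1 = 6 ⇒ b_0 = 7 − 0 − 6 = 1; all invariant factors of ∂_1 are 1 so no torsion. So H_0 ≅ Z.
rank ∂_1 = 6, rank ∂_2 = 13 ⇒ b_1 = 21 − 6 − 13 = 2; all invariant factors of ∂_2 are 1 so no torsion. So H_1 ≅ Z^2.
rank ∂_2 = 13, rank ∂_3 = 0 ⇒ b_2 = 14 − 13 − 0 = 1. So H_2 ≅ Z.

H_0 = Z,  H_1 = Z^2,  H_2 = Z.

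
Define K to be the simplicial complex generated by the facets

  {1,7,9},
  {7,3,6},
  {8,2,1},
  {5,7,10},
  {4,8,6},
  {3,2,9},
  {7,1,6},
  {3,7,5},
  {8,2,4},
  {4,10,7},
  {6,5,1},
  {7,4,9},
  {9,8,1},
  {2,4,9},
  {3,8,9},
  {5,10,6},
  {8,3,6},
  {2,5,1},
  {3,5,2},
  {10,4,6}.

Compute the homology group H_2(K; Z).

H_2 ≅ 0.

Fix the vertex order 1 < 2 < 3 < 4 < 5 < 6 < 7 < 8 < 9 < 10 and write every simplex with vertices in increasing order. Then dim K = 2 and the simplices of K are:

  0-simplices (10): [1], [2], [3], [4], [5], [6], [7], [8], [9], [10]
  1-simplices (30): (30 of them)
  2-simplices (20): (20 of them)

so the chain groups are C_0 ≅ Z^10, C_1 ≅ Z^30, C_2 ≅ Z^20.

The boundary map ∂_1: C_1 → C_0 sends each edge [p,q] (with p < q) to q − p. For instance
  ∂[2,3] = [3] − [2].
This gives a 10×30 integer matrix of rank 9; reducing to Smith normal form yields diagonal entries (1,1,1,1,1,1,1,1,1).

∂_2: C_2 → C_1 sends each 2-simplex [p,q,r] to [q,r] − [p,r] + [p,q]. For instance
  ∂[3,8,9] = [8,9] − [3,9] + [3,8],
  ∂[1,8,9] = [8,9] − [1,9] + [1,8].
As a 30×20 matrix over Z this has rank 20, with invariant factors (1,1,1,1,1,1,1,1,1,1,1,1,1,1,1,1,1,1,1,2).

Now H_k = ker ∂_k / im ∂_{k+1}, so:

  H_2: rank ker ∂_2 − rank ∂_3 = (20 − 20) − 0 = 0, and there is no ∂_3, so H_2 = 0.

(K is a triangulation of the Klein bottle.)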